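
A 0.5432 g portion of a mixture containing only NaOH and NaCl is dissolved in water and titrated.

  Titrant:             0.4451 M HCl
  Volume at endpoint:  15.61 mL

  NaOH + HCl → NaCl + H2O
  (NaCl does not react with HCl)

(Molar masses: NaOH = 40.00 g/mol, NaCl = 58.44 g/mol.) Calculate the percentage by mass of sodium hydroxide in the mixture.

51.16 %

n(HCl) = 0.01561 × 0.4451 = 6.948 × 10^-3 mol
Let x = n(NaOH), y = n(NaCl).
Titrant: 1x = 6.948 × 10^-3;  mass: 40.00x + 58.44y = 0.5432
Solving, x = 6.948 × 10^-3 mol, y = 4.539 × 10^-3 mol
mass of NaOH = 6.948 × 10^-3 × 40.00 = 0.2779 g
% NaOH = 0.2779 / 0.5432 × 100 = 51.16 %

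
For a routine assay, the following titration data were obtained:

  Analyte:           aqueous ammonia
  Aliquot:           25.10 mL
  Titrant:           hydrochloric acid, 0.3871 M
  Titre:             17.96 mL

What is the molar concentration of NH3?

NH3 + HCl → NH4Cl
n(HCl) = 0.01796 L × 0.3871 mol/L = 6.952 × 10^-3 mol
n(NH3) = 6.952 × 10^-3 mol (1:1 mole ratio)
[NH3] = 6.952 × 10^-3 mol / 0.02510 L = 0.2770 mol/L

0.2770 M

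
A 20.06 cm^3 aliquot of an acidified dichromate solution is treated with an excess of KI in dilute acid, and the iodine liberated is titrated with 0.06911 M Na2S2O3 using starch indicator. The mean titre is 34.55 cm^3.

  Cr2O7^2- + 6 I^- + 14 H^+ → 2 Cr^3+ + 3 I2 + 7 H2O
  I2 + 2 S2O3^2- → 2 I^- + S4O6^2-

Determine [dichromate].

0.01984 M

n(S2O3^2-) = 0.03455 × 0.06911 = 2.388 × 10^-3 mol
n(I2) = n(S2O3^2-)/2 = 1.194 × 10^-3 mol
From the 1:3 ratio, n(Cr2O7^2-) in the aliquot = 1/3 × 1.194 × 10^-3 = 3.980 × 10^-4 mol
[Cr2O7^2-] = 3.980 × 10^-4 / 0.02006 = 0.01984 mol/L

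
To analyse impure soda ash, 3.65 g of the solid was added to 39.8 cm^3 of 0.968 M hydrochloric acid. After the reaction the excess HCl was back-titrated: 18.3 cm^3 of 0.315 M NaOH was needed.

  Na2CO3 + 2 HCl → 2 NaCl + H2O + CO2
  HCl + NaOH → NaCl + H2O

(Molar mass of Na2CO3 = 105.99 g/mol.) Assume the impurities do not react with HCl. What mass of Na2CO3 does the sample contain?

n(HCl) added = 0.0398 × 0.968 = 0.0385 mol
n(NaOH) used in back-titration = 0.0183 × 0.315 = 5.76 × 10^-3 mol
n(HCl) left over = 5.76 × 10^-3 mol (1:1 ratio)
n(HCl) consumed by analyte = 0.0385 − 5.76 × 10^-3 = 0.0328 mol
From the 1:2 ratio, n(Na2CO3) = 1/2 × 0.0328 = 0.0164 mol
mass of Na2CO3 = 0.0164 × 105.99 = 1.74 g

1.74 g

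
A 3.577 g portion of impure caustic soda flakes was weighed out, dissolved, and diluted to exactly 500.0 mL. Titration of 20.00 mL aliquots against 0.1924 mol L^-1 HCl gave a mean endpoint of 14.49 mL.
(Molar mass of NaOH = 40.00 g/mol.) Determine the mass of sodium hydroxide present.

NaOH + HCl → NaCl + H2O
n(HCl) per titration = 0.01449 × 0.1924 = 2.788 × 10^-3 mol
n(NaOH) in each aliquot = 2.788 × 10^-3 mol (1:1 ratio)
n(NaOH) in the whole flask = 2.788 × 10^-3 × 500.0/20.00 = 0.06970 mol
mass of NaOH = 0.06970 × 40.00 = 2.788 g

2.788 g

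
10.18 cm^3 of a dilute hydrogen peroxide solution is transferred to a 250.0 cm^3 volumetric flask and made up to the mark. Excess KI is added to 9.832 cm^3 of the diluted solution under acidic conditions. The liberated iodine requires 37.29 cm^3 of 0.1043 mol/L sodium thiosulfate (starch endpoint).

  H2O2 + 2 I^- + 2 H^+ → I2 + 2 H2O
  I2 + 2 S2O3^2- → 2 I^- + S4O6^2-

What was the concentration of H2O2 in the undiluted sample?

4.857 mol/L

n(S2O3^2-) = 0.03729 × 0.1043 = 3.889 × 10^-3 mol
n(I2) = n(S2O3^2-)/2 = 1.945 × 10^-3 mol
n(H2O2) in the aliquot = 1.945 × 10^-3 mol (1:1 ratio)
[H2O2]_dilute = 1.945 × 10^-3 / 0.009832 = 0.1978 mol/L
[H2O2]_original = 0.1978 × 250.0/10.18 = 4.857 mol/L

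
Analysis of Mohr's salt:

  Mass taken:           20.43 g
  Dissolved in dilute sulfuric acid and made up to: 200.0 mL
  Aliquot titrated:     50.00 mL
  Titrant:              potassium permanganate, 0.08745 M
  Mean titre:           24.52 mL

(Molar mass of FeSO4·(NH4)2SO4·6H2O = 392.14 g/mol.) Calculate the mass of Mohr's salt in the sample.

MnO4^- + 5 Fe^2+ + 8 H^+ → Mn^2+ + 5 Fe^3+ + 4 H2O
n(KMnO4) per titration = 0.02452 × 0.08745 = 2.144 × 10^-3 mol
From the 5:1 ratio, n(FeSO4·(NH4)2SO4·6H2O) in each aliquot = 5/1 × 2.144 × 10^-3 = 0.01072 mol
n(FeSO4·(NH4)2SO4·6H2O) in the whole flask = 0.01072 × 200.0/50.00 = 0.04289 mol
mass of FeSO4·(NH4)2SO4·6H2O = 0.04289 × 392.14 = 16.82 g

16.82 g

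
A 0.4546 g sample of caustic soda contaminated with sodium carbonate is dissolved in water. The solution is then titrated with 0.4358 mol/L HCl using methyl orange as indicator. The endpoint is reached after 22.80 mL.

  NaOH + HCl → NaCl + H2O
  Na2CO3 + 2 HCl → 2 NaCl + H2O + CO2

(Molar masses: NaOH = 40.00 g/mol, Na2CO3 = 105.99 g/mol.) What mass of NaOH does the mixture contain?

0.2215 g

n(HCl) = 0.02280 × 0.4358 = 9.936 × 10^-3 mol
Let x = n(NaOH), y = n(Na2CO3).
Titrant: 1x + 2y = 9.936 × 10^-3;  mass: 40.00x + 105.99y = 0.4546
Solving, x = 5.538 × 10^-3 mol, y = 2.199 × 10^-3 mol
mass of NaOH = 5.538 × 10^-3 × 40.00 = 0.2215 g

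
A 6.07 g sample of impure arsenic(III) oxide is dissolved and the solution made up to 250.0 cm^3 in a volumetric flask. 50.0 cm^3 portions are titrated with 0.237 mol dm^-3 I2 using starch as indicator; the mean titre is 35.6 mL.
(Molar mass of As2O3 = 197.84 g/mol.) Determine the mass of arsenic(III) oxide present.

As2O3 + 2 I2 + 2 H2O → As2O5 + 4 HI
n(I2) per titration = 0.0356 × 0.237 = 8.44 × 10^-3 mol
From the 1:2 ratio, n(As2O3) in each aliquot = 1/2 × 8.44 × 10^-3 = 4.22 × 10^-3 mol
n(As2O3) in the whole flask = 4.22 × 10^-3 × 250.0/50.0 = 0.0211 mol
mass of As2O3 = 0.0211 × 197.84 = 4.17 g

4.17 g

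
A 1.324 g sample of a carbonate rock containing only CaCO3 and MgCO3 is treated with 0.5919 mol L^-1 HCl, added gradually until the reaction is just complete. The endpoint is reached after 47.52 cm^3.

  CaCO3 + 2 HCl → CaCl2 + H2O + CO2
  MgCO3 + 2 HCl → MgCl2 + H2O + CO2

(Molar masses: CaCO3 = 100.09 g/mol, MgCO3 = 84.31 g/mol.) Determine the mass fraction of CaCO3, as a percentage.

66.26 %

n(HCl) = 0.04752 × 0.5919 = 0.02813 mol
Let x = n(CaCO3), y = n(MgCO3).
Titrant: 2x + 2y = 0.02813;  mass: 100.09x + 84.31y = 1.324
Solving, x = 8.764 × 10^-3 mol, y = 5.299 × 10^-3 mol
mass of CaCO3 = 8.764 × 10^-3 × 100.09 = 0.8772 g
% CaCO3 = 0.8772 / 1.324 × 100 = 66.26 %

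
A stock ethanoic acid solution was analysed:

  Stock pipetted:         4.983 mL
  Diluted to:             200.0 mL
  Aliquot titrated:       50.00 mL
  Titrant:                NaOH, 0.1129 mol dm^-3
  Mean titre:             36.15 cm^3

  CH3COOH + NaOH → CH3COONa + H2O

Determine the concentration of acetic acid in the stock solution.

3.276 mol/L

n(NaOH) = 0.03615 × 0.1129 = 4.081 × 10^-3 mol
n(CH3COOH) in the aliquot = 4.081 × 10^-3 mol (1:1 ratio)
[CH3COOH]_dilute = 4.081 × 10^-3 / 0.05000 = 0.08163 mol/L
Dilution factor = 200.0 / 4.983 = 40.14
[CH3COOH]_stock = 0.08163 × 40.14 = 3.276 mol/L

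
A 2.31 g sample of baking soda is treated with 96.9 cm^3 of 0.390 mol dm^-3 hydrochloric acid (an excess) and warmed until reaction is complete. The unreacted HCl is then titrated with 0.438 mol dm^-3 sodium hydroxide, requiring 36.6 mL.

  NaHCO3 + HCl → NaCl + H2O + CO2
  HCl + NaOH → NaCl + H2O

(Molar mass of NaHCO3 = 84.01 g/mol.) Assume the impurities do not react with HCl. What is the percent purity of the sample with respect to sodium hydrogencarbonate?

79.1 %

n(HCl) added = 0.0969 × 0.390 = 0.0378 mol
n(NaOH) used in back-titration = 0.0366 × 0.438 = 0.0160 mol
n(HCl) left over = 0.0160 mol (1:1 ratio)
n(HCl) consumed by analyte = 0.0378 − 0.0160 = 0.0218 mol
n(NaHCO3) = 0.0218 mol (1:1 ratio)
mass of NaHCO3 = 0.0218 × 84.01 = 1.83 g
% NaHCO3 = 1.83 / 2.31 × 100 = 79.1 %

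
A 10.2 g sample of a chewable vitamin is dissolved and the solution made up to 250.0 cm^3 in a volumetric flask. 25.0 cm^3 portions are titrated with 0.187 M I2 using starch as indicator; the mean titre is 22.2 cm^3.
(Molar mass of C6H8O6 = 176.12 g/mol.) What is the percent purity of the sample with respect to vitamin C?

71.7 %

C6H8O6 + I2 → C6H6O6 + 2 HI
n(I2) per titration = 0.0222 × 0.187 = 4.15 × 10^-3 mol
n(C6H8O6) in each aliquot = 4.15 × 10^-3 mol (1:1 ratio)
n(C6H8O6) in the whole flask = 4.15 × 10^-3 × 250.0/25.0 = 0.0415 mol
mass of C6H8O6 = 0.0415 × 176.12 = 7.31 g
% C6H8O6 = 7.31 / 10.2 × 100 = 71.7 %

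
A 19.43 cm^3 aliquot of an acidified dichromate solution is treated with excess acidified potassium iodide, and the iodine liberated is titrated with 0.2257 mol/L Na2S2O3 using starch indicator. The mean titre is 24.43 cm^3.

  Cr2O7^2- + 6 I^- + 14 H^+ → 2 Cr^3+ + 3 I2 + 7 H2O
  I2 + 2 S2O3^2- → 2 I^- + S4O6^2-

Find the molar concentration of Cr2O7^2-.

n(S2O3^2-) = 0.02443 × 0.2257 = 5.514 × 10^-3 mol
n(I2) = n(S2O3^2-)/2 = 2.757 × 10^-3 mol
From the 1:3 ratio, n(Cr2O7^2-) in the aliquot = 1/3 × 2.757 × 10^-3 = 9.190 × 10^-4 mol
[Cr2O7^2-] = 9.190 × 10^-4 / 0.01943 = 0.04730 mol/L

0.04730 mol/L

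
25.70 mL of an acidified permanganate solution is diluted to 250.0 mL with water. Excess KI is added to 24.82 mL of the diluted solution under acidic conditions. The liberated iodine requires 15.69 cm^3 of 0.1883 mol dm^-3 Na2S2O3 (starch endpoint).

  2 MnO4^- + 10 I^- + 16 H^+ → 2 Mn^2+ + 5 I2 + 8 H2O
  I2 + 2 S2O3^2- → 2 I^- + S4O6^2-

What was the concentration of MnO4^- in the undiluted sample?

n(S2O3^2-) = 0.01569 × 0.1883 = 2.954 × 10^-3 mol
n(I2) = n(S2O3^2-)/2 = 1.477 × 10^-3 mol
From the 2:5 ratio, n(MnO4^-) in the aliquot = 2/5 × 1.477 × 10^-3 = 5.909 × 10^-4 mol
[MnO4^-]_dilute = 5.909 × 10^-4 / 0.02482 = 0.02381 mol/L
[MnO4^-]_original = 0.02381 × 250.0/25.70 = 0.2316 mol/L

0.2316 mol/L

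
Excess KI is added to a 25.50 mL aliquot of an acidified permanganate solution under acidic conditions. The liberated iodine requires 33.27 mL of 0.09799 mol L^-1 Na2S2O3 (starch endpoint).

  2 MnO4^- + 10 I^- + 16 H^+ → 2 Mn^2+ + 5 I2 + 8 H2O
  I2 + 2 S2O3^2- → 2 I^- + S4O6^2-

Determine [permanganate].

n(S2O3^2-) = 0.03327 × 0.09799 = 3.260 × 10^-3 mol
n(I2) = n(S2O3^2-)/2 = 1.630 × 10^-3 mol
From the 2:5 ratio, n(MnO4^-) in the aliquot = 2/5 × 1.630 × 10^-3 = 6.520 × 10^-4 mol
[MnO4^-] = 6.520 × 10^-4 / 0.02550 = 0.02557 mol/L

0.02557 mol/L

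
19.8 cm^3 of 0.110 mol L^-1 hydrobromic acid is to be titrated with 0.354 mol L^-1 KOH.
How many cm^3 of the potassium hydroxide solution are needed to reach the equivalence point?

HBr + KOH → KBr + H2O
n(HBr) = 0.0198 L × 0.110 mol/L = 2.18 × 10^-3 mol
n(KOH) = 2.18 × 10^-3 mol (1:1 stoichiometry)
V(KOH) = 2.18 × 10^-3 mol / 0.354 mol/L = 0.00615 L = 6.15 mL

6.15 mL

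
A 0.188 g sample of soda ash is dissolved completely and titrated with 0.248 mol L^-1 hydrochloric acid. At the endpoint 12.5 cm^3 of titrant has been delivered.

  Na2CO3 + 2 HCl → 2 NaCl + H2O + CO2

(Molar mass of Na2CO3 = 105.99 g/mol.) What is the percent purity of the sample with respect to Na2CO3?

87.4 %

n(HCl) = 0.0125 L × 0.248 mol/L = 3.10 × 10^-3 mol
From the 1:2 ratio, n(Na2CO3) = 1/2 × 3.10 × 10^-3 = 1.55 × 10^-3 mol
mass of Na2CO3 = 1.55 × 10^-3 × 105.99 g/mol = 0.164 g
% Na2CO3 = 0.164 / 0.188 × 100 = 87.4 %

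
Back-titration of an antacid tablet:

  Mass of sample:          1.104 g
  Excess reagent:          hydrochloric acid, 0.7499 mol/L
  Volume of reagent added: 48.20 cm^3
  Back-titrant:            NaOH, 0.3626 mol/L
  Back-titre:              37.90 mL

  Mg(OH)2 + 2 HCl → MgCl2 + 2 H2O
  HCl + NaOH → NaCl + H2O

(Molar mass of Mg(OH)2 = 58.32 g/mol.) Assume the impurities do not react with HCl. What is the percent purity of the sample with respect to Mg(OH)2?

n(HCl) added = 0.04820 × 0.7499 = 0.03615 mol
n(NaOH) used in back-titration = 0.03790 × 0.3626 = 0.01374 mol
n(HCl) left over = 0.01374 mol (1:1 ratio)
n(HCl) consumed by analyte = 0.03615 − 0.01374 = 0.02240 mol
From the 1:2 ratio, n(Mg(OH)2) = 1/2 × 0.02240 = 0.01120 mol
mass of Mg(OH)2 = 0.01120 × 58.32 = 0.6533 g
% Mg(OH)2 = 0.6533 / 1.104 × 100 = 59.17 %

59.17 %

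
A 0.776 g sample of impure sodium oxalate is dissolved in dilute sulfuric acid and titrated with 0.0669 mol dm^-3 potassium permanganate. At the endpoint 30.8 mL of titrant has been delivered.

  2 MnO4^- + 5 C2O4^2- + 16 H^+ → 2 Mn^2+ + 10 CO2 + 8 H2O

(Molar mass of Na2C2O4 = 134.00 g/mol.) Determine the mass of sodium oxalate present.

0.690 g

n(KMnO4) = 0.0308 L × 0.0669 mol/L = 2.06 × 10^-3 mol
From the 5:2 ratio, n(Na2C2O4) = 5/2 × 2.06 × 10^-3 = 5.15 × 10^-3 mol
mass of Na2C2O4 = 5.15 × 10^-3 × 134.00 g/mol = 0.690 g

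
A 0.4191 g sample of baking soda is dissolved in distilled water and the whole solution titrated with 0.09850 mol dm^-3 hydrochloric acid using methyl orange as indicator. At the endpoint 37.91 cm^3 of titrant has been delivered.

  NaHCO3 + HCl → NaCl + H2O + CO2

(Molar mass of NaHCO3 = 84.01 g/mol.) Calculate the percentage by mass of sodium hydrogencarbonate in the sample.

74.85 %

n(HCl) = 0.03791 L × 0.09850 mol/L = 3.734 × 10^-3 mol
n(NaHCO3) = 3.734 × 10^-3 mol (1:1 ratio)
mass of NaHCO3 = 3.734 × 10^-3 × 84.01 g/mol = 0.3137 g
% NaHCO3 = 0.3137 / 0.4191 × 100 = 74.85 %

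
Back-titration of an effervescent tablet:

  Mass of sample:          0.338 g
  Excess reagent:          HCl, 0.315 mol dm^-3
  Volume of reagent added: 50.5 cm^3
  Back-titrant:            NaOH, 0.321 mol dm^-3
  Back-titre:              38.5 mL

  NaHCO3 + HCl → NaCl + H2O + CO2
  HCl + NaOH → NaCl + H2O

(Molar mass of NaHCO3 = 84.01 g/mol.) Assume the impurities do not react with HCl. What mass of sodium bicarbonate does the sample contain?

0.298 g

n(HCl) added = 0.0505 × 0.315 = 0.0159 mol
n(NaOH) used in back-titration = 0.0385 × 0.321 = 0.0124 mol
n(HCl) left over = 0.0124 mol (1:1 ratio)
n(HCl) consumed by analyte = 0.0159 − 0.0124 = 3.55 × 10^-3 mol
n(NaHCO3) = 3.55 × 10^-3 mol (1:1 ratio)
mass of NaHCO3 = 3.55 × 10^-3 × 84.01 = 0.298 g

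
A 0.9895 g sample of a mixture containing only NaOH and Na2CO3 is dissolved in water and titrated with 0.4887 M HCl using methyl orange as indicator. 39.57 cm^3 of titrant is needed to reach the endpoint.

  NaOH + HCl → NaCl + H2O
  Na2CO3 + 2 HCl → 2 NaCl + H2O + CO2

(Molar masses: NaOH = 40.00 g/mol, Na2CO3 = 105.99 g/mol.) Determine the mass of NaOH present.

0.1087 g

n(HCl) = 0.03957 × 0.4887 = 0.01934 mol
Let x = n(NaOH), y = n(Na2CO3).
Titrant: 1x + 2y = 0.01934;  mass: 40.00x + 105.99y = 0.9895
Solving, x = 2.717 × 10^-3 mol, y = 8.310 × 10^-3 mol
mass of NaOH = 2.717 × 10^-3 × 40.00 = 0.1087 g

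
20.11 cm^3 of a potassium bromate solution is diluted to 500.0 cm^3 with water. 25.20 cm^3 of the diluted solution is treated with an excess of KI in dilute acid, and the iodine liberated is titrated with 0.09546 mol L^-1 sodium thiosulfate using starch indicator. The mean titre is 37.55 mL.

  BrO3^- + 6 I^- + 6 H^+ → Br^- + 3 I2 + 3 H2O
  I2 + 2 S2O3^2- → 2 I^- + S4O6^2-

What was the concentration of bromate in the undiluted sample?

n(S2O3^2-) = 0.03755 × 0.09546 = 3.585 × 10^-3 mol
n(I2) = n(S2O3^2-)/2 = 1.792 × 10^-3 mol
From the 1:3 ratio, n(BrO3^-) in the aliquot = 1/3 × 1.792 × 10^-3 = 5.974 × 10^-4 mol
[BrO3^-]_dilute = 5.974 × 10^-4 / 0.02520 = 0.02371 mol/L
[BrO3^-]_original = 0.02371 × 500.0/20.11 = 0.5894 mol/L

0.5894 mol/L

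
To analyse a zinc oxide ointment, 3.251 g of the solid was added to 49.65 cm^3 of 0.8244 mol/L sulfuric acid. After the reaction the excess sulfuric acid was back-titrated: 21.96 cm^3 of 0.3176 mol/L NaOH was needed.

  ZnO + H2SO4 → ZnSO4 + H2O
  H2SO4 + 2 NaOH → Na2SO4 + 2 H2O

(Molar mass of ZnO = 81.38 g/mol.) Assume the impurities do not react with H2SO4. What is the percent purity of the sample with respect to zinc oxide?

n(H2SO4) added = 0.04965 × 0.8244 = 0.04093 mol
n(NaOH) used in back-titration = 0.02196 × 0.3176 = 6.974 × 10^-3 mol
From the 1:2 ratio, n(H2SO4) left over = 1/2 × 6.974 × 10^-3 = 3.487 × 10^-3 mol
n(H2SO4) consumed by analyte = 0.04093 − 3.487 × 10^-3 = 0.03744 mol
n(ZnO) = 0.03744 mol (1:1 ratio)
mass of ZnO = 0.03744 × 81.38 = 3.047 g
% ZnO = 3.047 / 3.251 × 100 = 93.73 %

93.73 %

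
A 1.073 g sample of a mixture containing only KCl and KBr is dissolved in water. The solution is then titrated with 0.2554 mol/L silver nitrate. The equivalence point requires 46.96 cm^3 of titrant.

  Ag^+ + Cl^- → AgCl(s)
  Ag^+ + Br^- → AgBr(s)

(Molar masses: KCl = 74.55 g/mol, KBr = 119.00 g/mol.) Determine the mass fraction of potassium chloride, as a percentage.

55.37 %

n(AgNO3) = 0.04696 × 0.2554 = 0.01199 mol
Let x = n(KCl), y = n(KBr).
Titrant: 1x + 1y = 0.01199;  mass: 74.55x + 119.00y = 1.073
Solving, x = 7.969 × 10^-3 mol, y = 4.024 × 10^-3 mol
mass of KCl = 7.969 × 10^-3 × 74.55 = 0.5941 g
% KCl = 0.5941 / 1.073 × 100 = 55.37 %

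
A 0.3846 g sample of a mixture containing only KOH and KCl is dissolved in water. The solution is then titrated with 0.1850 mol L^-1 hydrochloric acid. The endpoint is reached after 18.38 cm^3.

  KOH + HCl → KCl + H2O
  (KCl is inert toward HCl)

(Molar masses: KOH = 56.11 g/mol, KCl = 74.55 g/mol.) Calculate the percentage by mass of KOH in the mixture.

49.61 %

n(HCl) = 0.01838 × 0.1850 = 3.400 × 10^-3 mol
Let x = n(KOH), y = n(KCl).
Titrant: 1x = 3.400 × 10^-3;  mass: 56.11x + 74.55y = 0.3846
Solving, x = 3.400 × 10^-3 mol, y = 2.600 × 10^-3 mol
mass of KOH = 3.400 × 10^-3 × 56.11 = 0.1908 g
% KOH = 0.1908 / 0.3846 × 100 = 49.61 %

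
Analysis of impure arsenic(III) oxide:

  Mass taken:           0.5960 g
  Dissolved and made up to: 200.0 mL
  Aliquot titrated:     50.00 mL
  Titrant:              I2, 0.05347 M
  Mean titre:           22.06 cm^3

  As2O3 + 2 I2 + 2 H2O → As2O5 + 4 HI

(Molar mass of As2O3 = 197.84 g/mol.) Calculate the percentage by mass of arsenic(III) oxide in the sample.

78.31 %

n(I2) per titration = 0.02206 × 0.05347 = 1.180 × 10^-3 mol
From the 1:2 ratio, n(As2O3) in each aliquot = 1/2 × 1.180 × 10^-3 = 5.898 × 10^-4 mol
n(As2O3) in the whole flask = 5.898 × 10^-4 × 200.0/50.00 = 2.359 × 10^-3 mol
mass of As2O3 = 2.359 × 10^-3 × 197.84 = 0.4667 g
% As2O3 = 0.4667 / 0.5960 × 100 = 78.31 %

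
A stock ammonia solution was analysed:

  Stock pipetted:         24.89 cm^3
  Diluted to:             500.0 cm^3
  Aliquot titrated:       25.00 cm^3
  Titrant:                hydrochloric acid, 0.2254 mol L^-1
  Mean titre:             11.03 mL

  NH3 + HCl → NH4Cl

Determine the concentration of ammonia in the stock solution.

1.998 mol/L

n(HCl) = 0.01103 × 0.2254 = 2.486 × 10^-3 mol
n(NH3) in the aliquot = 2.486 × 10^-3 mol (1:1 ratio)
[NH3]_dilute = 2.486 × 10^-3 / 0.02500 = 0.09945 mol/L
Dilution factor = 500.0 / 24.89 = 20.09
[NH3]_stock = 0.09945 × 20.09 = 1.998 mol/L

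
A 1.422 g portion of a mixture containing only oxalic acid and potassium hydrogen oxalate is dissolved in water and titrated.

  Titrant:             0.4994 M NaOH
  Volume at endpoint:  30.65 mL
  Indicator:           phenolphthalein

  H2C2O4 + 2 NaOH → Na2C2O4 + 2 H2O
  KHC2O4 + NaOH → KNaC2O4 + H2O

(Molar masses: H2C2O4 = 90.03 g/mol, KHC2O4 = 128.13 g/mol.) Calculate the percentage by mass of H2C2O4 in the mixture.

20.54 %

n(NaOH) = 0.03065 × 0.4994 = 0.01531 mol
Let x = n(H2C2O4), y = n(KHC2O4).
Titrant: 2x + 1y = 0.01531;  mass: 90.03x + 128.13y = 1.422
Solving, x = 3.244 × 10^-3 mol, y = 8.819 × 10^-3 mol
mass of H2C2O4 = 3.244 × 10^-3 × 90.03 = 0.2920 g
% H2C2O4 = 0.2920 / 1.422 × 100 = 20.54 %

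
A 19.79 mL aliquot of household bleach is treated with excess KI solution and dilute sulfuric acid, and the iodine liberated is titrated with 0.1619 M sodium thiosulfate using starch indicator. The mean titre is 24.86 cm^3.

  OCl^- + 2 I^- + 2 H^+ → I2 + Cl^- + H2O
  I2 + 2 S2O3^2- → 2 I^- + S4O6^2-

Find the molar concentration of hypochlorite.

n(S2O3^2-) = 0.02486 × 0.1619 = 4.025 × 10^-3 mol
n(I2) = n(S2O3^2-)/2 = 2.012 × 10^-3 mol
n(OCl^-) in the aliquot = 2.012 × 10^-3 mol (1:1 ratio)
[OCl^-] = 2.012 × 10^-3 / 0.01979 = 0.1017 mol/L

0.1017 M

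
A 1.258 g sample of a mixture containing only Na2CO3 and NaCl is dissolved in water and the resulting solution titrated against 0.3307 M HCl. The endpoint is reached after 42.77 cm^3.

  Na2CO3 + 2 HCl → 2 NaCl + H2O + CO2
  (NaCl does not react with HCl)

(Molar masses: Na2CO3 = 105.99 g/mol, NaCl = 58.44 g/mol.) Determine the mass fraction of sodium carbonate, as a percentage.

n(HCl) = 0.04277 × 0.3307 = 0.01414 mol
Let x = n(Na2CO3), y = n(NaCl).
Titrant: 2x = 0.01414;  mass: 105.99x + 58.44y = 1.258
Solving, x = 7.072 × 10^-3 mol, y = 8.700 × 10^-3 mol
mass of Na2CO3 = 7.072 × 10^-3 × 105.99 = 0.7496 g
% Na2CO3 = 0.7496 / 1.258 × 100 = 59.58 %

59.58 %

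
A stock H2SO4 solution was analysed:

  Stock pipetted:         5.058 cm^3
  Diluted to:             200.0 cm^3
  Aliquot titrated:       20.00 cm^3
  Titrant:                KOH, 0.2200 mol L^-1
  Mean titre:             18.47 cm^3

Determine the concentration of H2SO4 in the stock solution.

H2SO4 + 2 KOH → K2SO4 + 2 H2O
n(KOH) = 0.01847 × 0.2200 = 4.063 × 10^-3 mol
From the 1:2 ratio, n(H2SO4) in the aliquot = 1/2 × 4.063 × 10^-3 = 2.032 × 10^-3 mol
[H2SO4]_dilute = 2.032 × 10^-3 / 0.02000 = 0.1016 mol/L
Dilution factor = 200.0 / 5.058 = 39.54
[H2SO4]_stock = 0.1016 × 39.54 = 4.017 mol/L

4.017 mol/L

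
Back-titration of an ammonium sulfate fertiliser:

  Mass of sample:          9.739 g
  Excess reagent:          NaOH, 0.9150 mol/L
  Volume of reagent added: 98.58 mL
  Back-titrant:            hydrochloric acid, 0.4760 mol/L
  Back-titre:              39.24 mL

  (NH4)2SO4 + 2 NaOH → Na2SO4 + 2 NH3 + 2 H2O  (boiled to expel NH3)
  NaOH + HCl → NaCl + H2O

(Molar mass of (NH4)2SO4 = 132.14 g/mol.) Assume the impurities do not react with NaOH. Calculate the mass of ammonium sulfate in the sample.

4.725 g

n(NaOH) added = 0.09858 × 0.9150 = 0.09020 mol
n(HCl) used in back-titration = 0.03924 × 0.4760 = 0.01868 mol
n(NaOH) left over = 0.01868 mol (1:1 ratio)
n(NaOH) consumed by analyte = 0.09020 − 0.01868 = 0.07152 mol
From the 1:2 ratio, n((NH4)2SO4) = 1/2 × 0.07152 = 0.03576 mol
mass of (NH4)2SO4 = 0.03576 × 132.14 = 4.725 g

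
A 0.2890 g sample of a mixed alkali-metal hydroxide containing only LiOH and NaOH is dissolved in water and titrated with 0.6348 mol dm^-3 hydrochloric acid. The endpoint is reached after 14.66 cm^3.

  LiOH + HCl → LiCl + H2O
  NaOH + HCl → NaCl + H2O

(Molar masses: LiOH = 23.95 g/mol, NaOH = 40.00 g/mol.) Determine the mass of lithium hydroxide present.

n(HCl) = 0.01466 × 0.6348 = 9.306 × 10^-3 mol
Let x = n(LiOH), y = n(NaOH).
Titrant: 1x + 1y = 9.306 × 10^-3;  mass: 23.95x + 40.00y = 0.2890
Solving, x = 5.187 × 10^-3 mol, y = 4.119 × 10^-3 mol
mass of LiOH = 5.187 × 10^-3 × 23.95 = 0.1242 g

0.1242 g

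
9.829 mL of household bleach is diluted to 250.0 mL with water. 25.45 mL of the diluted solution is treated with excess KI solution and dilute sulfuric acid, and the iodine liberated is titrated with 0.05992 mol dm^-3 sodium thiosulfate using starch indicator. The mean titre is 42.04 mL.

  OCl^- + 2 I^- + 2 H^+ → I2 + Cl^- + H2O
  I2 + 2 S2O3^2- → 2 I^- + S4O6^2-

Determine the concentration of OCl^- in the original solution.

1.259 mol/L

n(S2O3^2-) = 0.04204 × 0.05992 = 2.519 × 10^-3 mol
n(I2) = n(S2O3^2-)/2 = 1.260 × 10^-3 mol
n(OCl^-) in the aliquot = 1.260 × 10^-3 mol (1:1 ratio)
[OCl^-]_dilute = 1.260 × 10^-3 / 0.02545 = 0.04949 mol/L
[OCl^-]_original = 0.04949 × 250.0/9.829 = 1.259 mol/L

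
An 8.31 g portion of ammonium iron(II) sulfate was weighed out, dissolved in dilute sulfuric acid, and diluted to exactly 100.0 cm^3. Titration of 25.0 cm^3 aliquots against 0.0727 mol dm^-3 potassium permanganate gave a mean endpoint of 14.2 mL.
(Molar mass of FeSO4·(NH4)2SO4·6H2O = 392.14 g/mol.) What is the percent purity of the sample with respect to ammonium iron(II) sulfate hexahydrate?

97.4 %

MnO4^- + 5 Fe^2+ + 8 H^+ → Mn^2+ + 5 Fe^3+ + 4 H2O
n(KMnO4) per titration = 0.0142 × 0.0727 = 1.03 × 10^-3 mol
From the 5:1 ratio, n(FeSO4·(NH4)2SO4·6H2O) in each aliquot = 5/1 × 1.03 × 10^-3 = 5.16 × 10^-3 mol
n(FeSO4·(NH4)2SO4·6H2O) in the whole flask = 5.16 × 10^-3 × 100.0/25.0 = 0.0206 mol
mass of FeSO4·(NH4)2SO4·6H2O = 0.0206 × 392.14 = 8.10 g
% FeSO4·(NH4)2SO4·6H2O = 8.10 / 8.31 × 100 = 97.4 %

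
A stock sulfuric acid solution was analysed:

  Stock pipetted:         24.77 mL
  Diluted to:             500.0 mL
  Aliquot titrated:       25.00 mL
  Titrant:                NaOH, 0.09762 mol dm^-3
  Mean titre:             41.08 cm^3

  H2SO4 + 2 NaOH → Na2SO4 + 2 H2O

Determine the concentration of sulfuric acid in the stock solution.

n(NaOH) = 0.04108 × 0.09762 = 4.010 × 10^-3 mol
From the 1:2 ratio, n(H2SO4) in the aliquot = 1/2 × 4.010 × 10^-3 = 2.005 × 10^-3 mol
[H2SO4]_dilute = 2.005 × 10^-3 / 0.02500 = 0.08020 mol/L
Dilution factor = 500.0 / 24.77 = 20.19
[H2SO4]_stock = 0.08020 × 20.19 = 1.619 mol/L

1.619 mol/L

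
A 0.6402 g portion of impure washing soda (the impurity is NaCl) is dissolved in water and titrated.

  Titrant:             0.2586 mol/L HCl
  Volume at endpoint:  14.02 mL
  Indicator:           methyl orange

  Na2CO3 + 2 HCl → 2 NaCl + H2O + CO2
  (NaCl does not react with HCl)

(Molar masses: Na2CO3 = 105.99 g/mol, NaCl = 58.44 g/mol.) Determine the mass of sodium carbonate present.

0.1921 g

n(HCl) = 0.01402 × 0.2586 = 3.626 × 10^-3 mol
Let x = n(Na2CO3), y = n(NaCl).
Titrant: 2x = 3.626 × 10^-3;  mass: 105.99x + 58.44y = 0.6402
Solving, x = 1.813 × 10^-3 mol, y = 7.667 × 10^-3 mol
mass of Na2CO3 = 1.813 × 10^-3 × 105.99 = 0.1921 g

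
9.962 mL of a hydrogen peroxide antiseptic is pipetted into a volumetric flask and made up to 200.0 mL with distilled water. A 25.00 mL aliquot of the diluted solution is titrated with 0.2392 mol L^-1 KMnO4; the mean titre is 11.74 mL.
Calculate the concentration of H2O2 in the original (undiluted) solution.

2 MnO4^- + 5 H2O2 + 6 H^+ → 2 Mn^2+ + 5 O2 + 8 H2O
n(KMnO4) = 0.01174 × 0.2392 = 2.808 × 10^-3 mol
From the 5:2 ratio, n(H2O2) in the aliquot = 5/2 × 2.808 × 10^-3 = 7.021 × 10^-3 mol
[H2O2]_dilute = 7.021 × 10^-3 / 0.02500 = 0.2808 mol/L
Dilution factor = 200.0 / 9.962 = 20.08
[H2O2]_stock = 0.2808 × 20.08 = 5.638 mol/L

5.638 mol/L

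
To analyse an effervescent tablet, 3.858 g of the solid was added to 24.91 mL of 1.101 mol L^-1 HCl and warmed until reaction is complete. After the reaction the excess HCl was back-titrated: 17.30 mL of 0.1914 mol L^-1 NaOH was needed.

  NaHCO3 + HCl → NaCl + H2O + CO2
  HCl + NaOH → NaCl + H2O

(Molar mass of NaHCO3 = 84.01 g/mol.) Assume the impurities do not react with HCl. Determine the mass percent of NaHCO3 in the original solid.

52.51 %

n(HCl) added = 0.02491 × 1.101 = 0.02743 mol
n(NaOH) used in back-titration = 0.01730 × 0.1914 = 3.311 × 10^-3 mol
n(HCl) left over = 3.311 × 10^-3 mol (1:1 ratio)
n(HCl) consumed by analyte = 0.02743 − 3.311 × 10^-3 = 0.02411 mol
n(NaHCO3) = 0.02411 mol (1:1 ratio)
mass of NaHCO3 = 0.02411 × 84.01 = 2.026 g
% NaHCO3 = 2.026 / 3.858 × 100 = 52.51 %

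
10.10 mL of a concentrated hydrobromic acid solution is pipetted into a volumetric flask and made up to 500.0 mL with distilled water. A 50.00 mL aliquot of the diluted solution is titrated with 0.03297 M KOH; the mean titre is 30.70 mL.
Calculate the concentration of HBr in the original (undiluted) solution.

1.002 M

HBr + KOH → KBr + H2O
n(KOH) = 0.03070 × 0.03297 = 1.012 × 10^-3 mol
n(HBr) in the aliquot = 1.012 × 10^-3 mol (1:1 ratio)
[HBr]_dilute = 1.012 × 10^-3 / 0.05000 = 0.02024 mol/L
Dilution factor = 500.0 / 10.10 = 49.50
[HBr]_stock = 0.02024 × 49.50 = 1.002 mol/L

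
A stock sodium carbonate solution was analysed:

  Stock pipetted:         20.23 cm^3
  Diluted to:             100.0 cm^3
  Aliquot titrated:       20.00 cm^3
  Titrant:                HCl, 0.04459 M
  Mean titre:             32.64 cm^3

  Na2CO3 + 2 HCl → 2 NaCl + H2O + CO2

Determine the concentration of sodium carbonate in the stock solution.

n(HCl) = 0.03264 × 0.04459 = 1.455 × 10^-3 mol
From the 1:2 ratio, n(Na2CO3) in the aliquot = 1/2 × 1.455 × 10^-3 = 7.277 × 10^-4 mol
[Na2CO3]_dilute = 7.277 × 10^-4 / 0.02000 = 0.03639 mol/L
Dilution factor = 100.0 / 20.23 = 4.943
[Na2CO3]_stock = 0.03639 × 4.943 = 0.1799 mol/L

0.1799 M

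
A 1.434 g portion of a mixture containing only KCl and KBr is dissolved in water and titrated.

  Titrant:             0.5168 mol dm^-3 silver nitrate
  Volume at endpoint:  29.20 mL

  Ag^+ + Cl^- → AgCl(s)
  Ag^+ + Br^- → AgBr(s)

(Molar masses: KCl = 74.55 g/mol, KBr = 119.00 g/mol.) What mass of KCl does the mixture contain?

0.6068 g

n(AgNO3) = 0.02920 × 0.5168 = 0.01509 mol
Let x = n(KCl), y = n(KBr).
Titrant: 1x + 1y = 0.01509;  mass: 74.55x + 119.00y = 1.434
Solving, x = 8.139 × 10^-3 mol, y = 6.952 × 10^-3 mol
mass of KCl = 8.139 × 10^-3 × 74.55 = 0.6068 g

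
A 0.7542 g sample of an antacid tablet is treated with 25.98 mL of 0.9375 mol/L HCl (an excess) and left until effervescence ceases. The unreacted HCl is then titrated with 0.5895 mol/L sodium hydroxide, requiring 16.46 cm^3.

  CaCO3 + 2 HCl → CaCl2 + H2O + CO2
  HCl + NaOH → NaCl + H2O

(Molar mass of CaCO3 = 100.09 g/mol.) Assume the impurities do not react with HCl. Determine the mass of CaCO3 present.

0.7333 g

n(HCl) added = 0.02598 × 0.9375 = 0.02436 mol
n(NaOH) used in back-titration = 0.01646 × 0.5895 = 9.703 × 10^-3 mol
n(HCl) left over = 9.703 × 10^-3 mol (1:1 ratio)
n(HCl) consumed by analyte = 0.02436 − 9.703 × 10^-3 = 0.01465 mol
From the 1:2 ratio, n(CaCO3) = 1/2 × 0.01465 = 7.327 × 10^-3 mol
mass of CaCO3 = 7.327 × 10^-3 × 100.09 = 0.7333 g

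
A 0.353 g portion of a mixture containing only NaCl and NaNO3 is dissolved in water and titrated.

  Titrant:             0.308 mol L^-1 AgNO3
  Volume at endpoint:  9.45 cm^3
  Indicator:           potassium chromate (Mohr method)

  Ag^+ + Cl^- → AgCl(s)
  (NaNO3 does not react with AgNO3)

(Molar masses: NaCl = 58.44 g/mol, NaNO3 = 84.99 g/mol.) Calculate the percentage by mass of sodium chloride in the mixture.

48.2 %

n(AgNO3) = 0.00945 × 0.308 = 2.91 × 10^-3 mol
Let x = n(NaCl), y = n(NaNO3).
Titrant: 1x = 2.91 × 10^-3;  mass: 58.44x + 84.99y = 0.353
Solving, x = 2.91 × 10^-3 mol, y = 2.15 × 10^-3 mol
mass of NaCl = 2.91 × 10^-3 × 58.44 = 0.170 g
% NaCl = 0.170 / 0.353 × 100 = 48.2 %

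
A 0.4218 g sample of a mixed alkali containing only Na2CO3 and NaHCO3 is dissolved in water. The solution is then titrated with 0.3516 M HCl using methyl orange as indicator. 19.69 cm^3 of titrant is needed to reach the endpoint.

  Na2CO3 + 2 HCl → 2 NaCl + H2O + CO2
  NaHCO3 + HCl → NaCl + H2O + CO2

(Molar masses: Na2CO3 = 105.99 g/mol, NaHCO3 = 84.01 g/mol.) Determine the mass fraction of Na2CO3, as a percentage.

n(HCl) = 0.01969 × 0.3516 = 6.923 × 10^-3 mol
Let x = n(Na2CO3), y = n(NaHCO3).
Titrant: 2x + 1y = 6.923 × 10^-3;  mass: 105.99x + 84.01y = 0.4218
Solving, x = 2.576 × 10^-3 mol, y = 1.771 × 10^-3 mol
mass of Na2CO3 = 2.576 × 10^-3 × 105.99 = 0.2731 g
% Na2CO3 = 0.2731 / 0.4218 × 100 = 64.73 %

64.73 %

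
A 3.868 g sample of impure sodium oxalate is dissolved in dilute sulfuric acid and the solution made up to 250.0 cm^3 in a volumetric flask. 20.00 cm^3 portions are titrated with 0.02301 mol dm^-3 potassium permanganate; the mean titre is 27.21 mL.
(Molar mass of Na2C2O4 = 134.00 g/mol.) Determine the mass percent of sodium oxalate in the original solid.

67.78 %

2 MnO4^- + 5 C2O4^2- + 16 H^+ → 2 Mn^2+ + 10 CO2 + 8 H2O
n(KMnO4) per titration = 0.02721 × 0.02301 = 6.261 × 10^-4 mol
From the 5:2 ratio, n(Na2C2O4) in each aliquot = 5/2 × 6.261 × 10^-4 = 1.565 × 10^-3 mol
n(Na2C2O4) in the whole flask = 1.565 × 10^-3 × 250.0/20.00 = 0.01957 mol
mass of Na2C2O4 = 0.01957 × 134.00 = 2.622 g
% Na2C2O4 = 2.622 / 3.868 × 100 = 67.78 %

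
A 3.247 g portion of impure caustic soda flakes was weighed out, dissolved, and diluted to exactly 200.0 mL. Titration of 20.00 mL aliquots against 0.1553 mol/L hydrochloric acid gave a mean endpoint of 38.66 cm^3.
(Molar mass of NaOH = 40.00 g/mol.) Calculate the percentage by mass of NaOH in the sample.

NaOH + HCl → NaCl + H2O
n(HCl) per titration = 0.03866 × 0.1553 = 6.004 × 10^-3 mol
n(NaOH) in each aliquot = 6.004 × 10^-3 mol (1:1 ratio)
n(NaOH) in the whole flask = 6.004 × 10^-3 × 200.0/20.00 = 0.06004 mol
mass of NaOH = 0.06004 × 40.00 = 2.402 g
% NaOH = 2.402 / 3.247 × 100 = 73.96 %

73.96 %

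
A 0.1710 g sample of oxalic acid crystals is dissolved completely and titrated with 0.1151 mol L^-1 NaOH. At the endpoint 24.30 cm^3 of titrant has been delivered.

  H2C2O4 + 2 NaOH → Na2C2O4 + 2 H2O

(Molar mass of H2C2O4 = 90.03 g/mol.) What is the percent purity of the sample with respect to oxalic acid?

73.63 %

n(NaOH) = 0.02430 L × 0.1151 mol/L = 2.797 × 10^-3 mol
From the 1:2 ratio, n(H2C2O4) = 1/2 × 2.797 × 10^-3 = 1.398 × 10^-3 mol
mass of H2C2O4 = 1.398 × 10^-3 × 90.03 g/mol = 0.1259 g
% H2C2O4 = 0.1259 / 0.1710 × 100 = 73.63 %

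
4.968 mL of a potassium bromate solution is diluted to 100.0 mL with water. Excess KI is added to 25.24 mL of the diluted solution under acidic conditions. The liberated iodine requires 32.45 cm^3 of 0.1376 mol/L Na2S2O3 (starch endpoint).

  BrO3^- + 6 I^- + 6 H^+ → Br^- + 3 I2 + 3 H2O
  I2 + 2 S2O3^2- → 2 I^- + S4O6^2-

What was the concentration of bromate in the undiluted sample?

0.5935 mol/L

n(S2O3^2-) = 0.03245 × 0.1376 = 4.465 × 10^-3 mol
n(I2) = n(S2O3^2-)/2 = 2.233 × 10^-3 mol
From the 1:3 ratio, n(BrO3^-) in the aliquot = 1/3 × 2.233 × 10^-3 = 7.442 × 10^-4 mol
[BrO3^-]_dilute = 7.442 × 10^-4 / 0.02524 = 0.02948 mol/L
[BrO3^-]_original = 0.02948 × 100.0/4.968 = 0.5935 mol/L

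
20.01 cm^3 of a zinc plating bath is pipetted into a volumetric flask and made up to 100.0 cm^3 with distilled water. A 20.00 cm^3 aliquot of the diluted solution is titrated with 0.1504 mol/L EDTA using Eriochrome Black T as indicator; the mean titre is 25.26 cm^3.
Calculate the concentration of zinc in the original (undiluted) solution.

Zn^2+ + EDTA^4- → [Zn(EDTA)]^2-
n(EDTA) = 0.02526 × 0.1504 = 3.799 × 10^-3 mol
n(Zn2+) in the aliquot = 3.799 × 10^-3 mol (1:1 ratio)
[Zn2+]_dilute = 3.799 × 10^-3 / 0.02000 = 0.1900 mol/L
Dilution factor = 100.0 / 20.01 = 4.998
[Zn2+]_stock = 0.1900 × 4.998 = 0.9493 mol/L

0.9493 mol/L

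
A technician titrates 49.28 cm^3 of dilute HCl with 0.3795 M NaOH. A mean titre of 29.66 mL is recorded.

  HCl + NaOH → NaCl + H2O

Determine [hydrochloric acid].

n(NaOH) = 0.02966 L × 0.3795 mol/L = 0.01126 mol
n(HCl) = 0.01126 mol (1:1 mole ratio)
[HCl] = 0.01126 mol / 0.04928 L = 0.2284 mol/L

0.2284 M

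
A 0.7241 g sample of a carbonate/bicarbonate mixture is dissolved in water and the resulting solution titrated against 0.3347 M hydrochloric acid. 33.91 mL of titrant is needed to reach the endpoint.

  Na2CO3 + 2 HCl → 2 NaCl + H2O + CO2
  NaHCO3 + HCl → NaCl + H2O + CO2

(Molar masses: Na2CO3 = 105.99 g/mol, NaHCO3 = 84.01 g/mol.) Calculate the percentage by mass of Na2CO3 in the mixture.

n(HCl) = 0.03391 × 0.3347 = 0.01135 mol
Let x = n(Na2CO3), y = n(NaHCO3).
Titrant: 2x + 1y = 0.01135;  mass: 105.99x + 84.01y = 0.7241
Solving, x = 3.698 × 10^-3 mol, y = 3.954 × 10^-3 mol
mass of Na2CO3 = 3.698 × 10^-3 × 105.99 = 0.3920 g
% Na2CO3 = 0.3920 / 0.7241 × 100 = 54.13 %

54.13 %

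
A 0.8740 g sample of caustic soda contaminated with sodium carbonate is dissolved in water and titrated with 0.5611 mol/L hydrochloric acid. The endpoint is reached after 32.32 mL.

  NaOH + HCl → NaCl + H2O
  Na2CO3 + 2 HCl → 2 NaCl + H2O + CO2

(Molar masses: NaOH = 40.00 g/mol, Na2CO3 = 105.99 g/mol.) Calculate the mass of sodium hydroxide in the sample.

n(HCl) = 0.03232 × 0.5611 = 0.01813 mol
Let x = n(NaOH), y = n(Na2CO3).
Titrant: 1x + 2y = 0.01813;  mass: 40.00x + 105.99y = 0.8740
Solving, x = 6.699 × 10^-3 mol, y = 5.718 × 10^-3 mol
mass of NaOH = 6.699 × 10^-3 × 40.00 = 0.2680 g

0.2680 g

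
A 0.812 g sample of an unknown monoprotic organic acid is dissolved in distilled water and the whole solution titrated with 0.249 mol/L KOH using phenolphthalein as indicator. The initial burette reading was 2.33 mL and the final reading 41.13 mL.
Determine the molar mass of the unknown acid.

n(KOH) = 0.0388 L × 0.249 mol/L = 9.66 × 10^-3 mol
n(HA) = 9.66 × 10^-3 mol (1:1 ratio)
M = m / n = 0.812 g / 9.66 × 10^-3 mol = 84.0 g/mol

84.0 g/mol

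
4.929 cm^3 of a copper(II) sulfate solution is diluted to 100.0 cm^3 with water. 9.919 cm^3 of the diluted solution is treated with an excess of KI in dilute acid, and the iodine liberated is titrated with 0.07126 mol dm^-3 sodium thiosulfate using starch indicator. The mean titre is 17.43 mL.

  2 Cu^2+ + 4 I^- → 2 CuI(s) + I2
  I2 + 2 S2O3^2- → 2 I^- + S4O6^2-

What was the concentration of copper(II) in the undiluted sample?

n(S2O3^2-) = 0.01743 × 0.07126 = 1.242 × 10^-3 mol
n(I2) = n(S2O3^2-)/2 = 6.210 × 10^-4 mol
From the 2:1 ratio, n(Cu2+) in the aliquot = 2/1 × 6.210 × 10^-4 = 1.242 × 10^-3 mol
[Cu2+]_dilute = 1.242 × 10^-3 / 0.009919 = 0.1252 mol/L
[Cu2+]_original = 0.1252 × 100.0/4.929 = 2.540 mol/L

2.540 mol/L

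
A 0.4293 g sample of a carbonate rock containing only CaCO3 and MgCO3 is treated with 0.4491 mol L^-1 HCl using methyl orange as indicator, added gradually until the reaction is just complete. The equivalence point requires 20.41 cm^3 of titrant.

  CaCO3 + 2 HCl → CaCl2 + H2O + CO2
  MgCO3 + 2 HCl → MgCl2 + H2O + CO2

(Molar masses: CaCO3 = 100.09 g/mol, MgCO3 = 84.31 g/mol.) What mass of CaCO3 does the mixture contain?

n(HCl) = 0.02041 × 0.4491 = 9.166 × 10^-3 mol
Let x = n(CaCO3), y = n(MgCO3).
Titrant: 2x + 2y = 9.166 × 10^-3;  mass: 100.09x + 84.31y = 0.4293
Solving, x = 2.719 × 10^-3 mol, y = 1.864 × 10^-3 mol
mass of CaCO3 = 2.719 × 10^-3 × 100.09 = 0.2721 g

0.2721 g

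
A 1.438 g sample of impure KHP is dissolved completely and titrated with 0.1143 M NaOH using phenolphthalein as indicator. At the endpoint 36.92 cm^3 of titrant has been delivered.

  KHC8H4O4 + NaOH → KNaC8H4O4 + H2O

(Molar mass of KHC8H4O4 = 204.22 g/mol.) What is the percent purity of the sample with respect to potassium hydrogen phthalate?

n(NaOH) = 0.03692 L × 0.1143 mol/L = 4.220 × 10^-3 mol
n(KHC8H4O4) = 4.220 × 10^-3 mol (1:1 ratio)
mass of KHC8H4O4 = 4.220 × 10^-3 × 204.22 g/mol = 0.8618 g
% KHC8H4O4 = 0.8618 / 1.438 × 100 = 59.93 %

59.93 %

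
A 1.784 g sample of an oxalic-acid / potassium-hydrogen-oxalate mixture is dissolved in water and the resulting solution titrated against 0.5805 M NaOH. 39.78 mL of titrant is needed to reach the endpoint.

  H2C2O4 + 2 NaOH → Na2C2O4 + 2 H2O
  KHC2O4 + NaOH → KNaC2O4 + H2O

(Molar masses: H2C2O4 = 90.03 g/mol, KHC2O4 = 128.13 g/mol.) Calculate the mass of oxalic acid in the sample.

n(NaOH) = 0.03978 × 0.5805 = 0.02309 mol
Let x = n(H2C2O4), y = n(KHC2O4).
Titrant: 2x + 1y = 0.02309;  mass: 90.03x + 128.13y = 1.784
Solving, x = 7.067 × 10^-3 mol, y = 8.957 × 10^-3 mol
mass of H2C2O4 = 7.067 × 10^-3 × 90.03 = 0.6363 g

0.6363 g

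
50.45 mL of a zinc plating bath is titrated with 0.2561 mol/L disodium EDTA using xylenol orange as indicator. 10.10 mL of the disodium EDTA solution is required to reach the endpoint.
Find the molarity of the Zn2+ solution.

0.05127 mol/L

Zn^2+ + EDTA^4- → [Zn(EDTA)]^2-
n(EDTA) = 0.01010 L × 0.2561 mol/L = 2.587 × 10^-3 mol
n(Zn2+) = 2.587 × 10^-3 mol (1:1 mole ratio)
[Zn2+] = 2.587 × 10^-3 mol / 0.05045 L = 0.05127 mol/L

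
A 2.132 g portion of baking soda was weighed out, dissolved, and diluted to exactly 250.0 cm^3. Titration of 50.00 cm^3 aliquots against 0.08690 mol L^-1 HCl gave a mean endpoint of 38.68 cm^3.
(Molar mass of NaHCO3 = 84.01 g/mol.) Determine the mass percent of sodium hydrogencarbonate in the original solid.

66.22 %

NaHCO3 + HCl → NaCl + H2O + CO2
n(HCl) per titration = 0.03868 × 0.08690 = 3.361 × 10^-3 mol
n(NaHCO3) in each aliquot = 3.361 × 10^-3 mol (1:1 ratio)
n(NaHCO3) in the whole flask = 3.361 × 10^-3 × 250.0/50.00 = 0.01681 mol
mass of NaHCO3 = 0.01681 × 84.01 = 1.412 g
% NaHCO3 = 1.412 / 2.132 × 100 = 66.22 %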